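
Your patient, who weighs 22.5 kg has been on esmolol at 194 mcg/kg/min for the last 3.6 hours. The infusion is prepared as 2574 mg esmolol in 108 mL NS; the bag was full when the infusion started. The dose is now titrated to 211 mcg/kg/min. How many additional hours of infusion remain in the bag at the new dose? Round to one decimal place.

5.7 hours

Initial rate:
Dose = 194 mcg/kg/min × 22.5 kg = 4365 mcg/min
4365 mcg/min × 60 min/hr = 261900 mcg/hr
Concentration = 2574 mg ÷ 108 mL = 23.83333 mg/mL = 23833.33 mcg/mL
Rate = 261900 mcg/hr ÷ 23833.33 mcg/mL = 10.98881 mL/hr
Volume infused so far = 10.98881 mL/hr × 3.6 hr = 39.55972 mL
Volume remaining = 108 − 39.55972 = 68.44028 mL
New rate:
Dose = 211 mcg/kg/min × 22.5 kg = 4747.5 mcg/min
4747.5 mcg/min × 60 min/hr = 284850 mcg/hr
Rate = 284850 mcg/hr ÷ 23833.33 mcg/mL = 11.95175 mL/hr
Time remaining = 68.44028 mL ÷ 11.95175 mL/hr = 5.726382 hr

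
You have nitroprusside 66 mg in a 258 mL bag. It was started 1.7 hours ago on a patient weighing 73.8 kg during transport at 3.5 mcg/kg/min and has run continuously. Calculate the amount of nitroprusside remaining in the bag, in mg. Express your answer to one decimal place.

Dose = 3.5 mcg/kg/min × 73.8 kg = 258.3 mcg/min
258.3 mcg/min × 60 min/hr = 15498 mcg/hr
Concentration = 66 mg ÷ 258 mL = 0.255814 mg/mL = 255.814 mcg/mL
Rate = 15498 mcg/hr ÷ 255.814 mcg/mL = 60.58309 mL/hr
Volume infused = 60.58309 mL/hr × 1.7 hr = 102.9913 mL
Volume remaining = 258 − 102.9913 = 155.0087 mL
Drug remaining = 155.0087 mL × 255.814 mcg/mL = 39653.4 mcg = 39.6534 mg

39.7 mg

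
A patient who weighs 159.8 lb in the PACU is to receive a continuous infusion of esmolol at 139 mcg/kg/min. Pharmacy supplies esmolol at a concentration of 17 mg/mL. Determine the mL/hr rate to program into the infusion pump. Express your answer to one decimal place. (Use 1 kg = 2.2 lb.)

Weight = 159.8 lb ÷ 2.2 lb/kg = 72.63636 kg
Dose = 139 mcg/kg/min × 72.63636 kg = 10096.45 mcg/min
10096.45 mcg/min × 60 min/hr = 605787.3 mcg/hr
Concentration = 17 mg/mL = 17000 mcg/mL
Rate = 605787.3 mcg/hr ÷ 17000 mcg/mL = 35.63455 mL/hr

35.6 mL/hr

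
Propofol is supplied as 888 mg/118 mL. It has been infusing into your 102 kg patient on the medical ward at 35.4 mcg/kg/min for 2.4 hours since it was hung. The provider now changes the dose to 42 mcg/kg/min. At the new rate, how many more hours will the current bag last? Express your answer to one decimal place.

Initial rate:
Dose = 35.4 mcg/kg/min × 102 kg = 3610.8 mcg/min
3610.8 mcg/min × 60 min/hr = 216648 mcg/hr
Concentration = 888 mg ÷ 118 mL = 7.525424 mg/mL = 7525.424 mcg/mL
Rate = 216648 mcg/hr ÷ 7525.424 mcg/mL = 28.78881 mL/hr
Volume infused so far = 28.78881 mL/hr × 2.4 hr = 69.09315 mL
Volume remaining = 118 − 69.09315 = 48.90685 mL
New rate:
Dose = 42 mcg/kg/min × 102 kg = 4284 mcg/min
4284 mcg/min × 60 min/hr = 257040 mcg/hr
Rate = 257040 mcg/hr ÷ 7525.424 mcg/mL = 34.15622 mL/hr
Time remaining = 48.90685 mL ÷ 34.15622 mL/hr = 1.431858 hr

1.4 hours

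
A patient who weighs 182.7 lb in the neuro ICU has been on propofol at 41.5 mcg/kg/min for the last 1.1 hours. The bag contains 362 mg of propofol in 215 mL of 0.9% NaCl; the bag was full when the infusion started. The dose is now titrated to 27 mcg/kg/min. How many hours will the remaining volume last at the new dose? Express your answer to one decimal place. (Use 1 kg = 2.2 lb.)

1.0 hours

Initial rate:
Weight = 182.7 lb ÷ 2.2 lb/kg = 83.04545 kg
Dose = 41.5 mcg/kg/min × 83.04545 kg = 3446.386 mcg/min
3446.386 mcg/min × 60 min/hr = 206783.2 mcg/hr
Concentration = 362 mg ÷ 215 mL = 1.683721 mg/mL = 1683.721 mcg/mL
Rate = 206783.2 mcg/hr ÷ 1683.721 mcg/mL = 122.8132 mL/hr
Volume infused so far = 122.8132 mL/hr × 1.1 hr = 135.0945 mL
Volume remaining = 215 − 135.0945 = 79.90546 mL
New rate:
Dose = 27 mcg/kg/min × 83.04545 kg = 2242.227 mcg/min
2242.227 mcg/min × 60 min/hr = 134533.6 mcg/hr
Rate = 134533.6 mcg/hr ÷ 1683.721 mcg/mL = 79.90257 mL/hr
Time remaining = 79.90546 mL ÷ 79.90257 mL/hr = 1.000036 hr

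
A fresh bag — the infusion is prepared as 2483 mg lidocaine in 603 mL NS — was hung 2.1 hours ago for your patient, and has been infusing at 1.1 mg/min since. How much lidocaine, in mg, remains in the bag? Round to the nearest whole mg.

1.1 mg/min × 60 min/hr = 66 mg/hr
Concentration = 2483 mg ÷ 603 mL = 4.117745 mg/mL
Rate = 66 mg/hr ÷ 4.117745 mg/mL = 16.02819 mL/hr
Volume infused = 16.02819 mL/hr × 2.1 hr = 33.6592 mL
Volume remaining = 603 − 33.6592 = 569.3408 mL
Drug remaining = 569.3408 mL × 4.117745 mg/mL = 2344.4 mg

2344 mg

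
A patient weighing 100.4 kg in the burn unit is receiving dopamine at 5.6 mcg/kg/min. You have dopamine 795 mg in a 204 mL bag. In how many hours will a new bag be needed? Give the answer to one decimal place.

23.6 hours

Dose = 5.6 mcg/kg/min × 100.4 kg = 562.24 mcg/min
562.24 mcg/min × 60 min/hr = 33734.4 mcg/hr
Concentration = 795 mg ÷ 204 mL = 3.897059 mg/mL = 3897.059 mcg/mL
Rate = 33734.4 mcg/hr ÷ 3897.059 mcg/mL = 8.656374 mL/hr
Duration = 204 mL ÷ 8.656374 mL/hr = 23.56645 hr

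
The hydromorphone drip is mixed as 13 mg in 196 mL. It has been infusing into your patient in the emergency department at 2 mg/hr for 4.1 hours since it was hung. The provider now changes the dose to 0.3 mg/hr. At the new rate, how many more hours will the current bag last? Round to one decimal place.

16.0 hours

Initial rate:
Concentration = 13 mg ÷ 196 mL = 0.06632653 mg/mL
Rate = 2 mg/hr ÷ 0.06632653 mg/mL = 30.15385 mL/hr
Volume infused so far = 30.15385 mL/hr × 4.1 hr = 123.6308 mL
Volume remaining = 196 − 123.6308 = 72.36923 mL
New rate:
Rate = 0.3 mg/hr ÷ 0.06632653 mg/mL = 4.523077 mL/hr
Time remaining = 72.36923 mL ÷ 4.523077 mL/hr = 16 hr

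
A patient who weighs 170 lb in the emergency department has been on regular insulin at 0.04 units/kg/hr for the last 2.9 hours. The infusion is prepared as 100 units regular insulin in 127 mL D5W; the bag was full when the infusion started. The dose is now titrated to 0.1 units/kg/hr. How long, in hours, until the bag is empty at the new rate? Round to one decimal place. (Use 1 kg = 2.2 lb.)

Initial rate:
Weight = 170 lb ÷ 2.2 lb/kg = 77.27273 kg
Dose = 0.04 units/kg/hr × 77.27273 kg = 3.090909 units/hr
Concentration = 100 units ÷ 127 mL = 0.7874016 units/mL
Rate = 3.090909 units/hr ÷ 0.7874016 units/mL = 3.925455 mL/hr
Volume infused so far = 3.925455 mL/hr × 2.9 hr = 11.38382 mL
Volume remaining = 127 − 11.38382 = 115.6162 mL
New rate:
Dose = 0.1 units/kg/hr × 77.27273 kg = 7.727273 units/hr
Rate = 7.727273 units/hr ÷ 0.7874016 units/mL = 9.813636 mL/hr
Time remaining = 115.6162 mL ÷ 9.813636 mL/hr = 11.78118 hr

11.8 hours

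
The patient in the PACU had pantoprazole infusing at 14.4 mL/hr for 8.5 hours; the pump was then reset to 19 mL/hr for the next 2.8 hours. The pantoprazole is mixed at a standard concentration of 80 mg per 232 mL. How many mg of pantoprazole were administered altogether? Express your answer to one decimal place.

60.6 mg

Concentration = 80 mg ÷ 232 mL = 0.3448276 mg/mL
Stage 1: 14.4 mL/hr × 8.5 hr = 122.4 mL → 122.4 mL × 0.3448276 mg/mL = 42.2069 mg
Stage 2: 19 mL/hr × 2.8 hr = 53.2 mL → 53.2 mL × 0.3448276 mg/mL = 18.34483 mg
Total = 42.2069 + 18.34483 = 60.55172 mg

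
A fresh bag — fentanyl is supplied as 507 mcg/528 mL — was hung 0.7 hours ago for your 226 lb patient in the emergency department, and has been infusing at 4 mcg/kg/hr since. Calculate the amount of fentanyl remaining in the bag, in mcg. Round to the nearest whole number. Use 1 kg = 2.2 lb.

Weight = 226 lb ÷ 2.2 lb/kg = 102.7273 kg
Dose = 4 mcg/kg/hr × 102.7273 kg = 410.9091 mcg/hr
Concentration = 507 mcg ÷ 528 mL = 0.9602273 mcg/mL
Rate = 410.9091 mcg/hr ÷ 0.9602273 mcg/mL = 427.929 mL/hr
Volume infused = 427.929 mL/hr × 0.7 hr = 299.5503 mL
Volume remaining = 528 − 299.5503 = 228.4497 mL
Drug remaining = 228.4497 mL × 0.9602273 mcg/mL = 219.3636 mcg

219 mcg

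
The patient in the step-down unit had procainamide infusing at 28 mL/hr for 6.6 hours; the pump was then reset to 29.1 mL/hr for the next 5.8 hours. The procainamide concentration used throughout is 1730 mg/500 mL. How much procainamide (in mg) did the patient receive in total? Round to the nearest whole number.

Concentration = 1730 mg ÷ 500 mL = 3.46 mg/mL
Stage 1: 28 mL/hr × 6.6 hr = 184.8 mL → 184.8 mL × 3.46 mg/mL = 639.408 mg
Stage 2: 29.1 mL/hr × 5.8 hr = 168.78 mL → 168.78 mL × 3.46 mg/mL = 583.9788 mg
Total = 639.408 + 583.9788 = 1223.387 mg

1223 mg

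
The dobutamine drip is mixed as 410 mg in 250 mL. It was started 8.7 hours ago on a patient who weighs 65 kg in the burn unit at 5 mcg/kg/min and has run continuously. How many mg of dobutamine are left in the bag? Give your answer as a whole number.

Dose = 5 mcg/kg/min × 65 kg = 325 mcg/min
325 mcg/min × 60 min/hr = 19500 mcg/hr
Concentration = 410 mg ÷ 250 mL = 1.64 mg/mL = 1640 mcg/mL
Rate = 19500 mcg/hr ÷ 1640 mcg/mL = 11.89024 mL/hr
Volume infused = 11.89024 mL/hr × 8.7 hr = 103.4451 mL
Volume remaining = 250 − 103.4451 = 146.5549 mL
Drug remaining = 146.5549 mL × 1640 mcg/mL = 240350 mcg = 240.35 mg

240 mg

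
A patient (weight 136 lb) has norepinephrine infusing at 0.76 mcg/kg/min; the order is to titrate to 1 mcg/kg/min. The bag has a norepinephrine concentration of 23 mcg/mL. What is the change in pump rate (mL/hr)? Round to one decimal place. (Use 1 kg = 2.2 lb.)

At the current dose:
Weight = 136 lb ÷ 2.2 lb/kg = 61.81818 kg
Dose = 0.76 mcg/kg/min × 61.81818 kg = 46.98182 mcg/min
46.98182 mcg/min × 60 min/hr = 2818.909 mcg/hr
Rate = 2818.909 mcg/hr ÷ 23 mcg/mL = 122.5613 mL/hr
At the new dose:
Dose = 1 mcg/kg/min × 61.81818 kg = 61.81818 mcg/min
61.81818 mcg/min × 60 min/hr = 3709.091 mcg/hr
Rate = 3709.091 mcg/hr ÷ 23 mcg/mL = 161.2648 mL/hr
Change = 161.2648 − 122.5613 = 38.70356 mL/hr → 38.70356 mL/hr increase

38.7 mL/hr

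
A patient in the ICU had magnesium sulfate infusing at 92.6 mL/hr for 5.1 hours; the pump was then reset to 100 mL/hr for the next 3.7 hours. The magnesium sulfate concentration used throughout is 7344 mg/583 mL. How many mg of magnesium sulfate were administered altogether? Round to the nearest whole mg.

Concentration = 7344 mg ÷ 583 mL = 12.59691 mg/mL
Stage 1: 92.6 mL/hr × 5.1 hr = 472.26 mL → 472.26 mL × 12.59691 mg/mL = 5949.018 mg
Stage 2: 100 mL/hr × 3.7 hr = 370 mL → 370 mL × 12.59691 mg/mL = 4660.858 mg
Total = 5949.018 + 4660.858 = 10609.88 mg

10610 mg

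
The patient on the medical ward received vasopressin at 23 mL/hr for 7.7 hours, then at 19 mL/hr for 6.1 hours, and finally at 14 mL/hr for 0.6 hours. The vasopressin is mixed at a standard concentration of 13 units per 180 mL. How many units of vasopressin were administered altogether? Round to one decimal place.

21.8 units

Concentration = 13 units ÷ 180 mL = 0.07222222 units/mL
Stage 1: 23 mL/hr × 7.7 hr = 177.1 mL → 177.1 mL × 0.07222222 units/mL = 12.79056 units
Stage 2: 19 mL/hr × 6.1 hr = 115.9 mL → 115.9 mL × 0.07222222 units/mL = 8.370556 units
Stage 3: 14 mL/hr × 0.6 hr = 8.4 mL → 8.4 mL × 0.07222222 units/mL = 0.6066667 units
Total = 12.79056 + 8.370556 + 0.6066667 = 21.76778 units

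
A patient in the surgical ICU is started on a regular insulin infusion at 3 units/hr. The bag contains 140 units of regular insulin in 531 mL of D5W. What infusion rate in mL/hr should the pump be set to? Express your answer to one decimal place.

Concentration = 140 units ÷ 531 mL = 0.2636535 units/mL
Rate = 3 units/hr ÷ 0.2636535 units/mL = 11.37857 mL/hr

11.4 mL/hr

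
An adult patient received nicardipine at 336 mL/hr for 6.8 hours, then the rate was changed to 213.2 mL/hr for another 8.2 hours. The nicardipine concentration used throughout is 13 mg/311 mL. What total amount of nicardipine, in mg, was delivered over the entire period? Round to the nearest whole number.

169 mg

Concentration = 13 mg ÷ 311 mL = 0.04180064 mg/mL
Stage 1: 336 mL/hr × 6.8 hr = 2284.8 mL → 2284.8 mL × 0.04180064 mg/mL = 95.50611 mg
Stage 2: 213.2 mL/hr × 8.2 hr = 1748.24 mL → 1748.24 mL × 0.04180064 mg/mL = 73.07756 mg
Total = 95.50611 + 73.07756 = 168.5837 mg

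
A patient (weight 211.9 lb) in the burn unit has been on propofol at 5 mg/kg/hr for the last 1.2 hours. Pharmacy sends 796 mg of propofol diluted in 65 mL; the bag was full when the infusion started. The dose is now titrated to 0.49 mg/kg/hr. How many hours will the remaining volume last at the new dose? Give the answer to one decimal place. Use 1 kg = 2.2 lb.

Initial rate:
Weight = 211.9 lb ÷ 2.2 lb/kg = 96.31818 kg
Dose = 5 mg/kg/hr × 96.31818 kg = 481.5909 mg/hr
Concentration = 796 mg ÷ 65 mL = 12.24615 mg/mL
Rate = 481.5909 mg/hr ÷ 12.24615 mg/mL = 39.32589 mL/hr
Volume infused so far = 39.32589 mL/hr × 1.2 hr = 47.19107 mL
Volume remaining = 65 − 47.19107 = 17.80893 mL
New rate:
Dose = 0.49 mg/kg/hr × 96.31818 kg = 47.19591 mg/hr
Rate = 47.19591 mg/hr ÷ 12.24615 mg/mL = 3.853937 mL/hr
Time remaining = 17.80893 mL ÷ 3.853937 mL/hr = 4.620971 hr

4.6 hours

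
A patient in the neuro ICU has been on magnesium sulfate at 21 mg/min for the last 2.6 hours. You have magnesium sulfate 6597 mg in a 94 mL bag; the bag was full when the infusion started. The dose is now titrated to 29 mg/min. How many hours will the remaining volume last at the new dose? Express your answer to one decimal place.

1.9 hours

Initial rate:
21 mg/min × 60 min/hr = 1260 mg/hr
Concentration = 6597 mg ÷ 94 mL = 70.18085 mg/mL
Rate = 1260 mg/hr ÷ 70.18085 mg/mL = 17.95362 mL/hr
Volume infused so far = 17.95362 mL/hr × 2.6 hr = 46.6794 mL
Volume remaining = 94 − 46.6794 = 47.3206 mL
New rate:
29 mg/min × 60 min/hr = 1740 mg/hr
Rate = 1740 mg/hr ÷ 70.18085 mg/mL = 24.79309 mL/hr
Time remaining = 47.3206 mL ÷ 24.79309 mL/hr = 1.908621 hr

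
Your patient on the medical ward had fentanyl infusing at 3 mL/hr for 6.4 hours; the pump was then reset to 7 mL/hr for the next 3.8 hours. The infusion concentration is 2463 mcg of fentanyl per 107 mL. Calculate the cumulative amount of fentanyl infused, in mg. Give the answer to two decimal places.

1.05 mg

Concentration = 2463 mcg ÷ 107 mL = 23.01869 mcg/mL
Stage 1: 3 mL/hr × 6.4 hr = 19.2 mL → 19.2 mL × 23.01869 mcg/mL = 441.9589 mcg
Stage 2: 7 mL/hr × 3.8 hr = 26.6 mL → 26.6 mL × 23.01869 mcg/mL = 612.2972 mcg
Total = 441.9589 + 612.2972 = 1054.256 mcg = 1.054256 mg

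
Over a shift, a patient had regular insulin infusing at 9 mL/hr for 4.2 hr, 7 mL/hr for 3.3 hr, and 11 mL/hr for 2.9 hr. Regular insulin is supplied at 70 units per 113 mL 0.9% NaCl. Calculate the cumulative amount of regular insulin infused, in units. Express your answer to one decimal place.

Concentration = 70 units ÷ 113 mL = 0.619469 units/mL
Stage 1: 9 mL/hr × 4.2 hr = 37.8 mL → 37.8 mL × 0.619469 units/mL = 23.41593 units
Stage 2: 7 mL/hr × 3.3 hr = 23.1 mL → 23.1 mL × 0.619469 units/mL = 14.30973 units
Stage 3: 11 mL/hr × 2.9 hr = 31.9 mL → 31.9 mL × 0.619469 units/mL = 19.76106 units
Total = 23.41593 + 14.30973 + 19.76106 = 57.48673 units

57.5 units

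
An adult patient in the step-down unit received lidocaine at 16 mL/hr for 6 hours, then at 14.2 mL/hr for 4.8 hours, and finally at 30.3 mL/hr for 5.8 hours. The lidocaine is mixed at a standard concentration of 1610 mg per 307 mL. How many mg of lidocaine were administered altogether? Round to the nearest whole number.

1783 mg

Concentration = 1610 mg ÷ 307 mL = 5.2443 mg/mL
Stage 1: 16 mL/hr × 6 hr = 96 mL → 96 mL × 5.2443 mg/mL = 503.4528 mg
Stage 2: 14.2 mL/hr × 4.8 hr = 68.16 mL → 68.16 mL × 5.2443 mg/mL = 357.4515 mg
Stage 3: 30.3 mL/hr × 5.8 hr = 175.74 mL → 175.74 mL × 5.2443 mg/mL = 921.6332 mg
Total = 503.4528 + 357.4515 + 921.6332 = 1782.537 mg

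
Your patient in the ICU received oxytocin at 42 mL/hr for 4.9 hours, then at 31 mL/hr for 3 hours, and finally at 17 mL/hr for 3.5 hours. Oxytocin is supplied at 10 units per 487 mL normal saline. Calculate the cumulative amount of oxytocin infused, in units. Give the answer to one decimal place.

7.4 units

Concentration = 10 units ÷ 487 mL = 0.02053388 units/mL
Stage 1: 42 mL/hr × 4.9 hr = 205.8 mL → 205.8 mL × 0.02053388 units/mL = 4.225873 units
Stage 2: 31 mL/hr × 3 hr = 93 mL → 93 mL × 0.02053388 units/mL = 1.909651 units
Stage 3: 17 mL/hr × 3.5 hr = 59.5 mL → 59.5 mL × 0.02053388 units/mL = 1.221766 units
Total = 4.225873 + 1.909651 + 1.221766 = 7.35729 units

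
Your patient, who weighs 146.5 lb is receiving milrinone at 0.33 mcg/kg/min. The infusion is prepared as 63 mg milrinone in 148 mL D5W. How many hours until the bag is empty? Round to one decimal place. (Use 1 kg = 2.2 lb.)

Weight = 146.5 lb ÷ 2.2 lb/kg = 66.59091 kg
Dose = 0.33 mcg/kg/min × 66.59091 kg = 21.975 mcg/min
21.975 mcg/min × 60 min/hr = 1318.5 mcg/hr
Concentration = 63 mg ÷ 148 mL = 0.4256757 mg/mL = 425.6757 mcg/mL
Rate = 1318.5 mcg/hr ÷ 425.6757 mcg/mL = 3.097429 mL/hr
Duration = 148 mL ÷ 3.097429 mL/hr = 47.78157 hr

47.8 hours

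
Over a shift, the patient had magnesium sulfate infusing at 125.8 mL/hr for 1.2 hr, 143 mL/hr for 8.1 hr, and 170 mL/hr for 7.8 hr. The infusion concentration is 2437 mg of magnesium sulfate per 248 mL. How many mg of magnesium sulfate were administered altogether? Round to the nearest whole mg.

Concentration = 2437 mg ÷ 248 mL = 9.826613 mg/mL
Stage 1: 125.8 mL/hr × 1.2 hr = 150.96 mL → 150.96 mL × 9.826613 mg/mL = 1483.425 mg
Stage 2: 143 mL/hr × 8.1 hr = 1158.3 mL → 1158.3 mL × 9.826613 mg/mL = 11382.17 mg
Stage 3: 170 mL/hr × 7.8 hr = 1326 mL → 1326 mL × 9.826613 mg/mL = 13030.09 mg
Total = 1483.425 + 11382.17 + 13030.09 = 25895.68 mg

25896 mg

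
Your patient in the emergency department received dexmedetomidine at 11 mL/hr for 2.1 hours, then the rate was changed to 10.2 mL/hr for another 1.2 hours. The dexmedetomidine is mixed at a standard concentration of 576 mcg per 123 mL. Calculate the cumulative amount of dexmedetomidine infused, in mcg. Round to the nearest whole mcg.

Concentration = 576 mcg ÷ 123 mL = 4.682927 mcg/mL
Stage 1: 11 mL/hr × 2.1 hr = 23.1 mL → 23.1 mL × 4.682927 mcg/mL = 108.1756 mcg
Stage 2: 10.2 mL/hr × 1.2 hr = 12.24 mL → 12.24 mL × 4.682927 mcg/mL = 57.31902 mcg
Total = 108.1756 + 57.31902 = 165.4946 mcg

165 mcg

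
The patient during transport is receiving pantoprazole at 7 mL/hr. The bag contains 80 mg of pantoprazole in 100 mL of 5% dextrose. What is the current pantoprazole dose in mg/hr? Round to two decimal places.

5.60 mg/hr

Concentration = 80 mg ÷ 100 mL = 0.8 mg/mL
Drug rate = 7 mL/hr × 0.8 mg/mL = 5.6 mg/hr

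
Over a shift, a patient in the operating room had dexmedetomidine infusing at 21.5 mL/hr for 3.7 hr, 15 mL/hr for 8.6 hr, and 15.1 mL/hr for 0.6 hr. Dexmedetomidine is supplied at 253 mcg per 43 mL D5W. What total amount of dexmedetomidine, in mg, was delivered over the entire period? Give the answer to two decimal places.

Concentration = 253 mcg ÷ 43 mL = 5.883721 mcg/mL
Stage 1: 21.5 mL/hr × 3.7 hr = 79.55 mL → 79.55 mL × 5.883721 mcg/mL = 468.05 mcg
Stage 2: 15 mL/hr × 8.6 hr = 129 mL → 129 mL × 5.883721 mcg/mL = 759 mcg
Stage 3: 15.1 mL/hr × 0.6 hr = 9.06 mL → 9.06 mL × 5.883721 mcg/mL = 53.30651 mcg
Total = 468.05 + 759 + 53.30651 = 1280.357 mcg = 1.280357 mg

1.28 mg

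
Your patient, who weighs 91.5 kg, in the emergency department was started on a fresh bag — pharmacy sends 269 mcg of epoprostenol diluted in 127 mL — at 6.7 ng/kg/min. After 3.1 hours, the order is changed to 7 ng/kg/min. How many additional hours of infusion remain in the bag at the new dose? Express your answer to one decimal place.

Initial rate:
Dose = 6.7 ng/kg/min × 91.5 kg = 613.05 ng/min
613.05 ng/min × 60 min/hr = 36783 ng/hr
Concentration = 269 mcg ÷ 127 mL = 2.11811 mcg/mL = 2118.11 ng/mL
Rate = 36783 ng/hr ÷ 2118.11 ng/mL = 17.36595 mL/hr
Volume infused so far = 17.36595 mL/hr × 3.1 hr = 53.83445 mL
Volume remaining = 127 − 53.83445 = 73.16555 mL
New rate:
Dose = 7 ng/kg/min × 91.5 kg = 640.5 ng/min
640.5 ng/min × 60 min/hr = 38430 ng/hr
Rate = 38430 ng/hr ÷ 2118.11 ng/mL = 18.14353 mL/hr
Time remaining = 73.16555 mL ÷ 18.14353 mL/hr = 4.032597 hr

4.0 hours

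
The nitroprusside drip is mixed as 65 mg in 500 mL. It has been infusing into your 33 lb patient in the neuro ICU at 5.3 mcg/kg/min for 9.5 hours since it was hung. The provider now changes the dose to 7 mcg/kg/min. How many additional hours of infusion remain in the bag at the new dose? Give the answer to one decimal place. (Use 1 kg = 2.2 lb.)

Initial rate:
Weight = 33 lb ÷ 2.2 lb/kg = 15 kg
Dose = 5.3 mcg/kg/min × 15 kg = 79.5 mcg/min
79.5 mcg/min × 60 min/hr = 4770 mcg/hr
Concentration = 65 mg ÷ 500 mL = 0.13 mg/mL = 130 mcg/mL
Rate = 4770 mcg/hr ÷ 130 mcg/mL = 36.69231 mL/hr
Volume infused so far = 36.69231 mL/hr × 9.5 hr = 348.5769 mL
Volume remaining = 500 − 348.5769 = 151.4231 mL
New rate:
Dose = 7 mcg/kg/min × 15 kg = 105 mcg/min
105 mcg/min × 60 min/hr = 6300 mcg/hr
Rate = 6300 mcg/hr ÷ 130 mcg/mL = 48.46154 mL/hr
Time remaining = 151.4231 mL ÷ 48.46154 mL/hr = 3.124603 hr

3.1 hours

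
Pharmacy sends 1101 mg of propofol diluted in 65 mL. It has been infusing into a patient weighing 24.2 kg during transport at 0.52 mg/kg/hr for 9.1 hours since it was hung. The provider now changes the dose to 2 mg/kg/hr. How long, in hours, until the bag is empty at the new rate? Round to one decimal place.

20.4 hours

Initial rate:
Dose = 0.52 mg/kg/hr × 24.2 kg = 12.584 mg/hr
Concentration = 1101 mg ÷ 65 mL = 16.93846 mg/mL
Rate = 12.584 mg/hr ÷ 16.93846 mg/mL = 0.7429246 mL/hr
Volume infused so far = 0.7429246 mL/hr × 9.1 hr = 6.760614 mL
Volume remaining = 65 − 6.760614 = 58.23939 mL
New rate:
Dose = 2 mg/kg/hr × 24.2 kg = 48.4 mg/hr
Rate = 48.4 mg/hr ÷ 16.93846 mg/mL = 2.857402 mL/hr
Time remaining = 58.23939 mL ÷ 2.857402 mL/hr = 20.38193 hr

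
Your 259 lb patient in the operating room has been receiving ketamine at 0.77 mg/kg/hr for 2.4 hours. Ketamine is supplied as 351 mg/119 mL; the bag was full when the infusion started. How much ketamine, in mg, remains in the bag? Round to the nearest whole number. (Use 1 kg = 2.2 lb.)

Weight = 259 lb ÷ 2.2 lb/kg = 117.7273 kg
Dose = 0.77 mg/kg/hr × 117.7273 kg = 90.65 mg/hr
Concentration = 351 mg ÷ 119 mL = 2.94958 mg/mL
Rate = 90.65 mg/hr ÷ 2.94958 mg/mL = 30.73319 mL/hr
Volume infused = 30.73319 mL/hr × 2.4 hr = 73.75966 mL
Volume remaining = 119 − 73.75966 = 45.24034 mL
Drug remaining = 45.24034 mL × 2.94958 mg/mL = 133.44 mg

133 mg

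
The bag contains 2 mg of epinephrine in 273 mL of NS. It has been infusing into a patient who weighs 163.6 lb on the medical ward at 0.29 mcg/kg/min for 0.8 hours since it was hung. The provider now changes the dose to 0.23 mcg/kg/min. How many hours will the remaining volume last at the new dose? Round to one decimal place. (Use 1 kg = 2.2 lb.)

0.9 hours

Initial rate:
Weight = 163.6 lb ÷ 2.2 lb/kg = 74.36364 kg
Dose = 0.29 mcg/kg/min × 74.36364 kg = 21.56545 mcg/min
21.56545 mcg/min × 60 min/hr = 1293.927 mcg/hr
Concentration = 2 mg ÷ 273 mL = 0.007326007 mg/mL = 7.326007 mcg/mL
Rate = 1293.927 mcg/hr ÷ 7.326007 mcg/mL = 176.6211 mL/hr
Volume infused so far = 176.6211 mL/hr × 0.8 hr = 141.2969 mL
Volume remaining = 273 − 141.2969 = 131.7031 mL
New rate:
Dose = 0.23 mcg/kg/min × 74.36364 kg = 17.10364 mcg/min
17.10364 mcg/min × 60 min/hr = 1026.218 mcg/hr
Rate = 1026.218 mcg/hr ÷ 7.326007 mcg/mL = 140.0788 mL/hr
Time remaining = 131.7031 mL ÷ 140.0788 mL/hr = 0.9402076 hr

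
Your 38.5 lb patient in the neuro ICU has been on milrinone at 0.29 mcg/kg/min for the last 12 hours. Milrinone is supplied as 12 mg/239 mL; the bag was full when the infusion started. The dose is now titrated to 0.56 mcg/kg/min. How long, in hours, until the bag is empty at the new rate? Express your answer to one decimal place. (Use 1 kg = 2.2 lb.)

Initial rate:
Weight = 38.5 lb ÷ 2.2 lb/kg = 17.5 kg
Dose = 0.29 mcg/kg/min × 17.5 kg = 5.075 mcg/min
5.075 mcg/min × 60 min/hr = 304.5 mcg/hr
Concentration = 12 mg ÷ 239 mL = 0.05020921 mg/mL = 50.20921 mcg/mL
Rate = 304.5 mcg/hr ÷ 50.20921 mcg/mL = 6.064625 mL/hr
Volume infused so far = 6.064625 mL/hr × 12 hr = 72.7755 mL
Volume remaining = 239 − 72.7755 = 166.2245 mL
New rate:
Dose = 0.56 mcg/kg/min × 17.5 kg = 9.8 mcg/min
9.8 mcg/min × 60 min/hr = 588 mcg/hr
Rate = 588 mcg/hr ÷ 50.20921 mcg/mL = 11.711 mL/hr
Time remaining = 166.2245 mL ÷ 11.711 mL/hr = 14.19388 hr

14.2 hours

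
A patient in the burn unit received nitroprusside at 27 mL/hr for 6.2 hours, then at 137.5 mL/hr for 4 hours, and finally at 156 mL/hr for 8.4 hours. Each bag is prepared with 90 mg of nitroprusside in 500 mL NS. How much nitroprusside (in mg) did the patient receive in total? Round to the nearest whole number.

Concentration = 90 mg ÷ 500 mL = 0.18 mg/mL
Stage 1: 27 mL/hr × 6.2 hr = 167.4 mL → 167.4 mL × 0.18 mg/mL = 30.132 mg
Stage 2: 137.5 mL/hr × 4 hr = 550 mL → 550 mL × 0.18 mg/mL = 99 mg
Stage 3: 156 mL/hr × 8.4 hr = 1310.4 mL → 1310.4 mL × 0.18 mg/mL = 235.872 mg
Total = 30.132 + 99 + 235.872 = 365.004 mg

365 mg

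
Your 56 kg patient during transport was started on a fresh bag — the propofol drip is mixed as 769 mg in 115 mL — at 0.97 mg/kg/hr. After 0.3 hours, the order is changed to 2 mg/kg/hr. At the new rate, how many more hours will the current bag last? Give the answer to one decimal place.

6.7 hours

Initial rate:
Dose = 0.97 mg/kg/hr × 56 kg = 54.32 mg/hr
Concentration = 769 mg ÷ 115 mL = 6.686957 mg/mL
Rate = 54.32 mg/hr ÷ 6.686957 mg/mL = 8.123277 mL/hr
Volume infused so far = 8.123277 mL/hr × 0.3 hr = 2.436983 mL
Volume remaining = 115 − 2.436983 = 112.563 mL
New rate:
Dose = 2 mg/kg/hr × 56 kg = 112 mg/hr
Rate = 112 mg/hr ÷ 6.686957 mg/mL = 16.74902 mL/hr
Time remaining = 112.563 mL ÷ 16.74902 mL/hr = 6.720571 hr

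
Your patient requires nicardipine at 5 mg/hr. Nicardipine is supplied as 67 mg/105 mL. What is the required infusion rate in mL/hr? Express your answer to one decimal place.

7.8 mL/hr

Concentration = 67 mg ÷ 105 mL = 0.6380952 mg/mL
Rate = 5 mg/hr ÷ 0.6380952 mg/mL = 7.835821 mL/hr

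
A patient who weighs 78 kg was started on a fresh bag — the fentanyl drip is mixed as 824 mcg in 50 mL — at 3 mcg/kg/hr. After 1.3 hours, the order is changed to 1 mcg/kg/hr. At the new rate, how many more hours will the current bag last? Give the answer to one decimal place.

Initial rate:
Dose = 3 mcg/kg/hr × 78 kg = 234 mcg/hr
Concentration = 824 mcg ÷ 50 mL = 16.48 mcg/mL
Rate = 234 mcg/hr ÷ 16.48 mcg/mL = 14.19903 mL/hr
Volume infused so far = 14.19903 mL/hr × 1.3 hr = 18.45874 mL
Volume remaining = 50 − 18.45874 = 31.54126 mL
New rate:
Dose = 1 mcg/kg/hr × 78 kg = 78 mcg/hr
Rate = 78 mcg/hr ÷ 16.48 mcg/mL = 4.73301 mL/hr
Time remaining = 31.54126 mL ÷ 4.73301 mL/hr = 6.664103 hr

6.7 hours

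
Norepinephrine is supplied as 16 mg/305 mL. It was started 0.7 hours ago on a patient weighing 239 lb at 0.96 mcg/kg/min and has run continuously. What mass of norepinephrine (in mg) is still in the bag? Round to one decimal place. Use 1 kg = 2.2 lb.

11.6 mg

Weight = 239 lb ÷ 2.2 lb/kg = 108.6364 kg
Dose = 0.96 mcg/kg/min × 108.6364 kg = 104.2909 mcg/min
104.2909 mcg/min × 60 min/hr = 6257.455 mcg/hr
Concentration = 16 mg ÷ 305 mL = 0.05245902 mg/mL = 52.45902 mcg/mL
Rate = 6257.455 mcg/hr ÷ 52.45902 mcg/mL = 119.2827 mL/hr
Volume infused = 119.2827 mL/hr × 0.7 hr = 83.49791 mL
Volume remaining = 305 − 83.49791 = 221.5021 mL
Drug remaining = 221.5021 mL × 52.45902 mcg/mL = 11619.78 mcg = 11.61978 mg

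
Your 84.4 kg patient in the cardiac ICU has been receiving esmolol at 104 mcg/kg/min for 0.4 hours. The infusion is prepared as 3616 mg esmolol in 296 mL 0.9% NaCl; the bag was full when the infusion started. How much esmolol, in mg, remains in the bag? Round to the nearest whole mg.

Dose = 104 mcg/kg/min × 84.4 kg = 8777.6 mcg/min
8777.6 mcg/min × 60 min/hr = 526656 mcg/hr
Concentration = 3616 mg ÷ 296 mL = 12.21622 mg/mL = 12216.22 mcg/mL
Rate = 526656 mcg/hr ÷ 12216.22 mcg/mL = 43.11122 mL/hr
Volume infused = 43.11122 mL/hr × 0.4 hr = 17.24449 mL
Volume remaining = 296 − 17.24449 = 278.7555 mL
Drug remaining = 278.7555 mL × 12216.22 mcg/mL = 3405338 mcg = 3405.338 mg

3405 mg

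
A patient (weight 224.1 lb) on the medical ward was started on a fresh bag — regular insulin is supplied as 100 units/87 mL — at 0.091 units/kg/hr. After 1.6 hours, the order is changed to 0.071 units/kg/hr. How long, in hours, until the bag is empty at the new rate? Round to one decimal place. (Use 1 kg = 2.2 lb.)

Initial rate:
Weight = 224.1 lb ÷ 2.2 lb/kg = 101.8636 kg
Dose = 0.091 units/kg/hr × 101.8636 kg = 9.269591 units/hr
Concentration = 100 units ÷ 87 mL = 1.149425 units/mL
Rate = 9.269591 units/hr ÷ 1.149425 units/mL = 8.064544 mL/hr
Volume infused so far = 8.064544 mL/hr × 1.6 hr = 12.90327 mL
Volume remaining = 87 − 12.90327 = 74.09673 mL
New rate:
Dose = 0.071 units/kg/hr × 101.8636 kg = 7.232318 units/hr
Rate = 7.232318 units/hr ÷ 1.149425 units/mL = 6.292117 mL/hr
Time remaining = 74.09673 mL ÷ 6.292117 mL/hr = 11.77612 hr

11.8 hours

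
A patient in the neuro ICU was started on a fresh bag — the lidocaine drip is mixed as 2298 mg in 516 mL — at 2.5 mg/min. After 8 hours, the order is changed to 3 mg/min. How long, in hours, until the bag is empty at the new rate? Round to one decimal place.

Initial rate:
2.5 mg/min × 60 min/hr = 150 mg/hr
Concentration = 2298 mg ÷ 516 mL = 4.453488 mg/mL
Rate = 150 mg/hr ÷ 4.453488 mg/mL = 33.68146 mL/hr
Volume infused so far = 33.68146 mL/hr × 8 hr = 269.4517 mL
Volume remaining = 516 − 269.4517 = 246.5483 mL
New rate:
3 mg/min × 60 min/hr = 180 mg/hr
Rate = 180 mg/hr ÷ 4.453488 mg/mL = 40.41775 mL/hr
Time remaining = 246.5483 mL ÷ 40.41775 mL/hr = 6.1 hr

6.1 hours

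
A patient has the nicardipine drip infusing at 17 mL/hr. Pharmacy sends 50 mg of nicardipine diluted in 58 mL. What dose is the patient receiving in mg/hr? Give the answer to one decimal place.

14.7 mg/hr

Concentration = 50 mg ÷ 58 mL = 0.862069 mg/mL
Drug rate = 17 mL/hr × 0.862069 mg/mL = 14.65517 mg/hr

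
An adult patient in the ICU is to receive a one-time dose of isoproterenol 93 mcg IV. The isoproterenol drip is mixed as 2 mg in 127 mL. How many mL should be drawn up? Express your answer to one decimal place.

5.9 mL

Concentration = 2 mg ÷ 127 mL = 0.01574803 mg/mL = 15.74803 mcg/mL
Volume = 93 mcg ÷ 15.74803 mcg/mL = 5.9055 mL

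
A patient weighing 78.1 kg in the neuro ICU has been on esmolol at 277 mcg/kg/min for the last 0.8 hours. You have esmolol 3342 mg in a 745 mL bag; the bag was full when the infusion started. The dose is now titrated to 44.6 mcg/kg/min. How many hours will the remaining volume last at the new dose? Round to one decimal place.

Initial rate:
Dose = 277 mcg/kg/min × 78.1 kg = 21633.7 mcg/min
21633.7 mcg/min × 60 min/hr = 1298022 mcg/hr
Concentration = 3342 mg ÷ 745 mL = 4.485906 mg/mL = 4485.906 mcg/mL
Rate = 1298022 mcg/hr ÷ 4485.906 mcg/mL = 289.3556 mL/hr
Volume infused so far = 289.3556 mL/hr × 0.8 hr = 231.4845 mL
Volume remaining = 745 − 231.4845 = 513.5155 mL
New rate:
Dose = 44.6 mcg/kg/min × 78.1 kg = 3483.26 mcg/min
3483.26 mcg/min × 60 min/hr = 208995.6 mcg/hr
Rate = 208995.6 mcg/hr ÷ 4485.906 mcg/mL = 46.58938 mL/hr
Time remaining = 513.5155 mL ÷ 46.58938 mL/hr = 11.02216 hr

11.0 hours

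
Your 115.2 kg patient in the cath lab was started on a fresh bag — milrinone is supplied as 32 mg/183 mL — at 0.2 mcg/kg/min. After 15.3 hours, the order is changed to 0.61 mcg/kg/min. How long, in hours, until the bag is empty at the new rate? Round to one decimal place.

2.6 hours

Initial rate:
Dose = 0.2 mcg/kg/min × 115.2 kg = 23.04 mcg/min
23.04 mcg/min × 60 min/hr = 1382.4 mcg/hr
Concentration = 32 mg ÷ 183 mL = 0.1748634 mg/mL = 174.8634 mcg/mL
Rate = 1382.4 mcg/hr ÷ 174.8634 mcg/mL = 7.9056 mL/hr
Volume infused so far = 7.9056 mL/hr × 15.3 hr = 120.9557 mL
Volume remaining = 183 − 120.9557 = 62.04432 mL
New rate:
Dose = 0.61 mcg/kg/min × 115.2 kg = 70.272 mcg/min
70.272 mcg/min × 60 min/hr = 4216.32 mcg/hr
Rate = 4216.32 mcg/hr ÷ 174.8634 mcg/mL = 24.11208 mL/hr
Time remaining = 62.04432 mL ÷ 24.11208 mL/hr = 2.573163 hr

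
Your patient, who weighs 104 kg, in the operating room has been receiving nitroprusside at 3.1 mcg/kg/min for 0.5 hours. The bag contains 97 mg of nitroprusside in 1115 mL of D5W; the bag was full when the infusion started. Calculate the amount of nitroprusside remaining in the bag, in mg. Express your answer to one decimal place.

Dose = 3.1 mcg/kg/min × 104 kg = 322.4 mcg/min
322.4 mcg/min × 60 min/hr = 19344 mcg/hr
Concentration = 97 mg ÷ 1115 mL = 0.08699552 mg/mL = 86.99552 mcg/mL
Rate = 19344 mcg/hr ÷ 86.99552 mcg/mL = 222.3563 mL/hr
Volume infused = 222.3563 mL/hr × 0.5 hr = 111.1781 mL
Volume remaining = 1115 − 111.1781 = 1003.822 mL
Drug remaining = 1003.822 mL × 86.99552 mcg/mL = 87328 mcg = 87.328 mg

87.3 mg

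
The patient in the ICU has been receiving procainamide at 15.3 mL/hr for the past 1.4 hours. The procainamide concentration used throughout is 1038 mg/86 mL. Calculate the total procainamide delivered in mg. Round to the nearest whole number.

Concentration = 1038 mg ÷ 86 mL = 12.06977 mg/mL
Drug rate = 15.3 mL/hr × 12.06977 mg/mL = 184.6674 mg/hr
Total = 184.6674 mg/hr × 1.4 hr = 258.5344 mg

259 mg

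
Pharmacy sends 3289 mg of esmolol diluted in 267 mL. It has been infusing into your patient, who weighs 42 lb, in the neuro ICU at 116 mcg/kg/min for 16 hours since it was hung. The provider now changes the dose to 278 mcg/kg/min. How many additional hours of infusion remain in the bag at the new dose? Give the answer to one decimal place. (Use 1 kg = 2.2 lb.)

Initial rate:
Weight = 42 lb ÷ 2.2 lb/kg = 19.09091 kg
Dose = 116 mcg/kg/min × 19.09091 kg = 2214.545 mcg/min
2214.545 mcg/min × 60 min/hr = 132872.7 mcg/hr
Concentration = 3289 mg ÷ 267 mL = 12.31835 mg/mL = 12318.35 mcg/mL
Rate = 132872.7 mcg/hr ÷ 12318.35 mcg/mL = 10.78657 mL/hr
Volume infused so far = 10.78657 mL/hr × 16 hr = 172.5851 mL
Volume remaining = 267 − 172.5851 = 94.41493 mL
New rate:
Dose = 278 mcg/kg/min × 19.09091 kg = 5307.273 mcg/min
5307.273 mcg/min × 60 min/hr = 318436.4 mcg/hr
Rate = 318436.4 mcg/hr ÷ 12318.35 mcg/mL = 25.85057 mL/hr
Time remaining = 94.41493 mL ÷ 25.85057 mL/hr = 3.652335 hr

3.7 hours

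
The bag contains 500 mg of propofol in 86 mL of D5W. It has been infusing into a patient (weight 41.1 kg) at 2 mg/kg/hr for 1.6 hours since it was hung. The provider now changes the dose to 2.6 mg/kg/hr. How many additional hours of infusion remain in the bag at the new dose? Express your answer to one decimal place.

Initial rate:
Dose = 2 mg/kg/hr × 41.1 kg = 82.2 mg/hr
Concentration = 500 mg ÷ 86 mL = 5.813953 mg/mL
Rate = 82.2 mg/hr ÷ 5.813953 mg/mL = 14.1384 mL/hr
Volume infused so far = 14.1384 mL/hr × 1.6 hr = 22.62144 mL
Volume remaining = 86 − 22.62144 = 63.37856 mL
New rate:
Dose = 2.6 mg/kg/hr × 41.1 kg = 106.86 mg/hr
Rate = 106.86 mg/hr ÷ 5.813953 mg/mL = 18.37992 mL/hr
Time remaining = 63.37856 mL ÷ 18.37992 mL/hr = 3.44825 hr

3.4 hours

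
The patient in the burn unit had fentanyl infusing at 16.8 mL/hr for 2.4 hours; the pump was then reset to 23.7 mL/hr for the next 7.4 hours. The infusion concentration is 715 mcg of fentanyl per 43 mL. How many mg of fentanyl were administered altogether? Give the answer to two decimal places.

3.59 mg

Concentration = 715 mcg ÷ 43 mL = 16.62791 mcg/mL
Stage 1: 16.8 mL/hr × 2.4 hr = 40.32 mL → 40.32 mL × 16.62791 mcg/mL = 670.4372 mcg
Stage 2: 23.7 mL/hr × 7.4 hr = 175.38 mL → 175.38 mL × 16.62791 mcg/mL = 2916.202 mcg
Total = 670.4372 + 2916.202 = 3586.64 mcg = 3.58664 mg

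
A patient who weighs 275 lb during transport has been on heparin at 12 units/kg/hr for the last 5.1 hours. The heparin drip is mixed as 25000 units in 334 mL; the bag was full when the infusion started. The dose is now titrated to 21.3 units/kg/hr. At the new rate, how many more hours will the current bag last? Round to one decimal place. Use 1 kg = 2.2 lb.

6.5 hours

Initial rate:
Weight = 275 lb ÷ 2.2 lb/kg = 125 kg
Dose = 12 units/kg/hr × 125 kg = 1500 units/hr
Concentration = 25000 units ÷ 334 mL = 74.8503 units/mL
Rate = 1500 units/hr ÷ 74.8503 units/mL = 20.04 mL/hr
Volume infused so far = 20.04 mL/hr × 5.1 hr = 102.204 mL
Volume remaining = 334 − 102.204 = 231.796 mL
New rate:
Dose = 21.3 units/kg/hr × 125 kg = 2662.5 units/hr
Rate = 2662.5 units/hr ÷ 74.8503 units/mL = 35.571 mL/hr
Time remaining = 231.796 mL ÷ 35.571 mL/hr = 6.516432 hr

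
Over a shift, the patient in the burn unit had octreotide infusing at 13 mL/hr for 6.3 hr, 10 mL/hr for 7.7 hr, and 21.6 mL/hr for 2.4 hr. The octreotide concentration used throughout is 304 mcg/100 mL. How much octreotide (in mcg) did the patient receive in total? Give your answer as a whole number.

641 mcg

Concentration = 304 mcg ÷ 100 mL = 3.04 mcg/mL
Stage 1: 13 mL/hr × 6.3 hr = 81.9 mL → 81.9 mL × 3.04 mcg/mL = 248.976 mcg
Stage 2: 10 mL/hr × 7.7 hr = 77 mL → 77 mL × 3.04 mcg/mL = 234.08 mcg
Stage 3: 21.6 mL/hr × 2.4 hr = 51.84 mL → 51.84 mL × 3.04 mcg/mL = 157.5936 mcg
Total = 248.976 + 234.08 + 157.5936 = 640.6496 mcg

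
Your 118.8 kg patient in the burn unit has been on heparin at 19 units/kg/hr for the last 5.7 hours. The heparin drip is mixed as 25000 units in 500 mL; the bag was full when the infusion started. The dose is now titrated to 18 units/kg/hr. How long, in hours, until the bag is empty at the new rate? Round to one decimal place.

Initial rate:
Dose = 19 units/kg/hr × 118.8 kg = 2257.2 units/hr
Concentration = 25000 units ÷ 500 mL = 50 units/mL
Rate = 2257.2 units/hr ÷ 50 units/mL = 45.144 mL/hr
Volume infused so far = 45.144 mL/hr × 5.7 hr = 257.3208 mL
Volume remaining = 500 − 257.3208 = 242.6792 mL
New rate:
Dose = 18 units/kg/hr × 118.8 kg = 2138.4 units/hr
Rate = 2138.4 units/hr ÷ 50 units/mL = 42.768 mL/hr
Time remaining = 242.6792 mL ÷ 42.768 mL/hr = 5.674317 hr

5.7 hours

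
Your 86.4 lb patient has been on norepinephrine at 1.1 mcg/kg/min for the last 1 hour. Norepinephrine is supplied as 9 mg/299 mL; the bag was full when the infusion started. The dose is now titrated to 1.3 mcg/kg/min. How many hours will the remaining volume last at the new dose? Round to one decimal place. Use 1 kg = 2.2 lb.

Initial rate:
Weight = 86.4 lb ÷ 2.2 lb/kg = 39.27273 kg
Dose = 1.1 mcg/kg/min × 39.27273 kg = 43.2 mcg/min
43.2 mcg/min × 60 min/hr = 2592 mcg/hr
Concentration = 9 mg ÷ 299 mL = 0.03010033 mg/mL = 30.10033 mcg/mL
Rate = 2592 mcg/hr ÷ 30.10033 mcg/mL = 86.112 mL/hr
Volume infused so far = 86.112 mL/hr × 1 hr = 86.112 mL
Volume remaining = 299 − 86.112 = 212.888 mL
New rate:
Dose = 1.3 mcg/kg/min × 39.27273 kg = 51.05455 mcg/min
51.05455 mcg/min × 60 min/hr = 3063.273 mcg/hr
Rate = 3063.273 mcg/hr ÷ 30.10033 mcg/mL = 101.7687 mL/hr
Time remaining = 212.888 mL ÷ 101.7687 mL/hr = 2.09188 hr

2.1 hours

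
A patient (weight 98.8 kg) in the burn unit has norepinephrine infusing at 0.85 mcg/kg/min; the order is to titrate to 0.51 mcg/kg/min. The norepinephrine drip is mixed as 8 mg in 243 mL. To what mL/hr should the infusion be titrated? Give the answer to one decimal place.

91.8 mL/hr

Dose = 0.51 mcg/kg/min × 98.8 kg = 50.388 mcg/min
50.388 mcg/min × 60 min/hr = 3023.28 mcg/hr
Concentration = 8 mg ÷ 243 mL = 0.03292181 mg/mL = 32.92181 mcg/mL
Rate = 3023.28 mcg/hr ÷ 32.92181 mcg/mL = 91.83213 mL/hr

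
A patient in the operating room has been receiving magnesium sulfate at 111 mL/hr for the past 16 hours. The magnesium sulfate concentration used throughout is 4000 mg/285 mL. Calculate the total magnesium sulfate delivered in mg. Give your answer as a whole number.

24926 mg

Concentration = 4000 mg ÷ 285 mL = 14.03509 mg/mL
Drug rate = 111 mL/hr × 14.03509 mg/mL = 1557.895 mg/hr
Total = 1557.895 mg/hr × 16 hr = 24926.32 mg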